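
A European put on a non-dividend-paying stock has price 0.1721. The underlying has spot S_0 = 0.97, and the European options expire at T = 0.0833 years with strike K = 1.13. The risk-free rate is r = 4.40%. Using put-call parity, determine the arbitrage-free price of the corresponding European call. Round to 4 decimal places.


Answer: Call price = 0.0162

Derivation:
Put-call parity: C - P = S_0 * exp(-qT) - K * exp(-rT).
S_0 * exp(-qT) = 0.9700 * 1.00000000 = 0.97000000
K * exp(-rT) = 1.1300 * 0.99634151 = 1.12586590
C = P + S*exp(-qT) - K*exp(-rT)
C = 0.1721 + 0.97000000 - 1.12586590 = 0.0162


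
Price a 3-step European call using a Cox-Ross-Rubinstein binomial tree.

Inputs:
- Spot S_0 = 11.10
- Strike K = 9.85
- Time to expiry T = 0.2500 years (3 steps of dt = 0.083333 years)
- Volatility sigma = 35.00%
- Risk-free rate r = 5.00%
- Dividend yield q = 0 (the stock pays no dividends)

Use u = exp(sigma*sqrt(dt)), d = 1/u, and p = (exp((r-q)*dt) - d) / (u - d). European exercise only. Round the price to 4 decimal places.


dt = T/N = 0.083333
u = exp(sigma*sqrt(dt)) = 1.106317; d = 1/u = 0.903900
p = (exp((r-q)*dt) - d) / (u - d) = 0.495390
Discount per step: exp(-r*dt) = 0.995842
Stock lattice S(k, i) with i counting down-moves:
  k=0: S(0,0) = 11.1000
  k=1: S(1,0) = 12.2801; S(1,1) = 10.0333
  k=2: S(2,0) = 13.5857; S(2,1) = 11.1000; S(2,2) = 9.0691
  k=3: S(3,0) = 15.0301; S(3,1) = 12.2801; S(3,2) = 10.0333; S(3,3) = 8.1976
Terminal payoffs V(N, i) = max(S_T - K, 0):
  V(3,0) = 5.180087; V(3,1) = 2.430116; V(3,2) = 0.183292; V(3,3) = 0.000000
Backward induction: V(k, i) = exp(-r*dt) * [p * V(k+1, i) + (1-p) * V(k+1, i+1)].
  V(2,0) = exp(-r*dt) * [p*5.180087 + (1-p)*2.430116] = 3.776655
  V(2,1) = exp(-r*dt) * [p*2.430116 + (1-p)*0.183292] = 1.290956
  V(2,2) = exp(-r*dt) * [p*0.183292 + (1-p)*0.000000] = 0.090424
  V(1,0) = exp(-r*dt) * [p*3.776655 + (1-p)*1.290956] = 2.511859
  V(1,1) = exp(-r*dt) * [p*1.290956 + (1-p)*0.090424] = 0.682307
  V(0,0) = exp(-r*dt) * [p*2.511859 + (1-p)*0.682307] = 1.582043

Answer: Price = V(0,0) = 1.5820


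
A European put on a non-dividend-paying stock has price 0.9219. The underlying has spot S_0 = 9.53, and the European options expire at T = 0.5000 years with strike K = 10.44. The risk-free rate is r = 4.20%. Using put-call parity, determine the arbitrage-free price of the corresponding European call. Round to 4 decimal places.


Put-call parity: C - P = S_0 * exp(-qT) - K * exp(-rT).
S_0 * exp(-qT) = 9.5300 * 1.00000000 = 9.53000000
K * exp(-rT) = 10.4400 * 0.97921896 = 10.22304599
C = P + S*exp(-qT) - K*exp(-rT)
C = 0.9219 + 9.53000000 - 10.22304599 = 0.2289

Answer: Call price = 0.2289


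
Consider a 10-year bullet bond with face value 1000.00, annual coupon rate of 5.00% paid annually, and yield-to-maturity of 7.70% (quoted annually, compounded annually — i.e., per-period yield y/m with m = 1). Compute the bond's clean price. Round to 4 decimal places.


Coupon per period c = face * coupon_rate / m = 50.000000
Periods per year m = 1; per-period yield y/m = 0.077000
Number of cashflows N = 10
Cashflows (t years, CF_t, discount factor 1/(1+y/m)^(m*t), PV):
  t = 1.0000: CF_t = 50.000000, DF = 0.928505, PV = 46.425255
  t = 2.0000: CF_t = 50.000000, DF = 0.862122, PV = 43.106087
  t = 3.0000: CF_t = 50.000000, DF = 0.800484, PV = 40.024222
  t = 4.0000: CF_t = 50.000000, DF = 0.743254, PV = 37.162694
  t = 5.0000: CF_t = 50.000000, DF = 0.690115, PV = 34.505751
  t = 6.0000: CF_t = 50.000000, DF = 0.640775, PV = 32.038766
  t = 7.0000: CF_t = 50.000000, DF = 0.594963, PV = 29.748158
  t = 8.0000: CF_t = 50.000000, DF = 0.552426, PV = 27.621317
  t = 9.0000: CF_t = 50.000000, DF = 0.512931, PV = 25.646534
  t = 10.0000: CF_t = 1050.000000, DF = 0.476259, PV = 500.071687
Price P = sum_t PV_t = 816.350470

Answer: Price = 816.3505


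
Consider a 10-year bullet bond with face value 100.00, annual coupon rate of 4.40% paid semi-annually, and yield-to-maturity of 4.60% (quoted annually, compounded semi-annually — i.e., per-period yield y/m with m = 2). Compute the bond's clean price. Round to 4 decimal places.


Answer: Price = 98.4112

Derivation:
Coupon per period c = face * coupon_rate / m = 2.200000
Periods per year m = 2; per-period yield y/m = 0.023000
Number of cashflows N = 20
Cashflows (t years, CF_t, discount factor 1/(1+y/m)^(m*t), PV):
  t = 0.5000: CF_t = 2.200000, DF = 0.977517, PV = 2.150538
  t = 1.0000: CF_t = 2.200000, DF = 0.955540, PV = 2.102187
  t = 1.5000: CF_t = 2.200000, DF = 0.934056, PV = 2.054924
  t = 2.0000: CF_t = 2.200000, DF = 0.913056, PV = 2.008723
  t = 2.5000: CF_t = 2.200000, DF = 0.892528, PV = 1.963562
  t = 3.0000: CF_t = 2.200000, DF = 0.872461, PV = 1.919415
  t = 3.5000: CF_t = 2.200000, DF = 0.852846, PV = 1.876261
  t = 4.0000: CF_t = 2.200000, DF = 0.833671, PV = 1.834077
  t = 4.5000: CF_t = 2.200000, DF = 0.814928, PV = 1.792842
  t = 5.0000: CF_t = 2.200000, DF = 0.796606, PV = 1.752534
  t = 5.5000: CF_t = 2.200000, DF = 0.778696, PV = 1.713132
  t = 6.0000: CF_t = 2.200000, DF = 0.761189, PV = 1.674615
  t = 6.5000: CF_t = 2.200000, DF = 0.744075, PV = 1.636965
  t = 7.0000: CF_t = 2.200000, DF = 0.727346, PV = 1.600161
  t = 7.5000: CF_t = 2.200000, DF = 0.710993, PV = 1.564185
  t = 8.0000: CF_t = 2.200000, DF = 0.695008, PV = 1.529018
  t = 8.5000: CF_t = 2.200000, DF = 0.679382, PV = 1.494641
  t = 9.0000: CF_t = 2.200000, DF = 0.664108, PV = 1.461037
  t = 9.5000: CF_t = 2.200000, DF = 0.649177, PV = 1.428189
  t = 10.0000: CF_t = 102.200000, DF = 0.634581, PV = 64.854217
Price P = sum_t PV_t = 98.411223


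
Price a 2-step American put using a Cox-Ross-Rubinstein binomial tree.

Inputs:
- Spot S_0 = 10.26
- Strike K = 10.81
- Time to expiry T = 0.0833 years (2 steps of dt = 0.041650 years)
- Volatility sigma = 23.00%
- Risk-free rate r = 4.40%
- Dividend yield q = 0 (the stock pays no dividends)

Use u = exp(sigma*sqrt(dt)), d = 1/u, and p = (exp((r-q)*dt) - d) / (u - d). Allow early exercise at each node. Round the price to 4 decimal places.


Answer: Price = V(0,0) = 0.6383

Derivation:
dt = T/N = 0.041650
u = exp(sigma*sqrt(dt)) = 1.048058; d = 1/u = 0.954145
p = (exp((r-q)*dt) - d) / (u - d) = 0.507799
Discount per step: exp(-r*dt) = 0.998169
Stock lattice S(k, i) with i counting down-moves:
  k=0: S(0,0) = 10.2600
  k=1: S(1,0) = 10.7531; S(1,1) = 9.7895
  k=2: S(2,0) = 11.2699; S(2,1) = 10.2600; S(2,2) = 9.3406
Terminal payoffs V(N, i) = max(K - S_T, 0):
  V(2,0) = 0.000000; V(2,1) = 0.550000; V(2,2) = 1.469362
Backward induction: V(k, i) = exp(-r*dt) * [p * V(k+1, i) + (1-p) * V(k+1, i+1)]; then take max(V_cont, immediate exercise) for American.
  V(1,0) = exp(-r*dt) * [p*0.000000 + (1-p)*0.550000] = 0.270215; exercise = 0.056922; V(1,0) = max -> 0.270215
  V(1,1) = exp(-r*dt) * [p*0.550000 + (1-p)*1.469362] = 1.000675; exercise = 1.020468; V(1,1) = max -> 1.020468
  V(0,0) = exp(-r*dt) * [p*0.270215 + (1-p)*1.020468] = 0.638319; exercise = 0.550000; V(0,0) = max -> 0.638319


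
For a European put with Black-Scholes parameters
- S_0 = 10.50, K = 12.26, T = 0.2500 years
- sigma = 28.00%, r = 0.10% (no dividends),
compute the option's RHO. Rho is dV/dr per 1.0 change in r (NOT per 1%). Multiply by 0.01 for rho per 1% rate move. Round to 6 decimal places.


d1 = -1.0351190953; d2 = -1.1751190953
phi(d1) = 0.2334763939; exp(-qT) = 1.0000000000; exp(-rT) = 0.9997500312
N(-d2) = 0.8800264639
Rho = -K*T*exp(-rT)*N(-d2) = -12.2600 * 0.2500 * 0.9997500312 * 0.8800264639 = -2.696607

Answer: Rho = -2.696607


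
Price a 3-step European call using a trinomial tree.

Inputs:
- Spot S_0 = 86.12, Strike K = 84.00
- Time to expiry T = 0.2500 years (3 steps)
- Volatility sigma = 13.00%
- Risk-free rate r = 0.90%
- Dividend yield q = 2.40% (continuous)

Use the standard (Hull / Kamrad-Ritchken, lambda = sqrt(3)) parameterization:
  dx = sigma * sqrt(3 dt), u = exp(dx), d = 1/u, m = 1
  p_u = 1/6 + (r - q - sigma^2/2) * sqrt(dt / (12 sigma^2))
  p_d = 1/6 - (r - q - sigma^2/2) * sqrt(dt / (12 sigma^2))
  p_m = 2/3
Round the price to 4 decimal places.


dt = T/N = 0.083333; dx = sigma*sqrt(3*dt) = 0.065000
u = exp(dx) = 1.067159; d = 1/u = 0.937067
p_u = 0.151635, p_m = 0.666667, p_d = 0.181699
Discount per step: exp(-r*dt) = 0.999250
Stock lattice S(k, j) with j the centered position index:
  k=0: S(0,+0) = 86.1200
  k=1: S(1,-1) = 80.7002; S(1,+0) = 86.1200; S(1,+1) = 91.9037
  k=2: S(2,-2) = 75.6216; S(2,-1) = 80.7002; S(2,+0) = 86.1200; S(2,+1) = 91.9037; S(2,+2) = 98.0759
  k=3: S(3,-3) = 70.8625; S(3,-2) = 75.6216; S(3,-1) = 80.7002; S(3,+0) = 86.1200; S(3,+1) = 91.9037; S(3,+2) = 98.0759; S(3,+3) = 104.6626
Terminal payoffs V(N, j) = max(S_T - K, 0):
  V(3,-3) = 0.000000; V(3,-2) = 0.000000; V(3,-1) = 0.000000; V(3,+0) = 2.120000; V(3,+1) = 7.903735; V(3,+2) = 14.075900; V(3,+3) = 20.662582
Backward induction: V(k, j) = exp(-r*dt) * [p_u * V(k+1, j+1) + p_m * V(k+1, j) + p_d * V(k+1, j-1)]
  V(2,-2) = exp(-r*dt) * [p_u*0.000000 + p_m*0.000000 + p_d*0.000000] = 0.000000
  V(2,-1) = exp(-r*dt) * [p_u*2.120000 + p_m*0.000000 + p_d*0.000000] = 0.321224
  V(2,+0) = exp(-r*dt) * [p_u*7.903735 + p_m*2.120000 + p_d*0.000000] = 2.609855
  V(2,+1) = exp(-r*dt) * [p_u*14.075900 + p_m*7.903735 + p_d*2.120000] = 7.782912
  V(2,+2) = exp(-r*dt) * [p_u*20.662582 + p_m*14.075900 + p_d*7.903735] = 13.942734
  V(1,-1) = exp(-r*dt) * [p_u*2.609855 + p_m*0.321224 + p_d*0.000000] = 0.609437
  V(1,+0) = exp(-r*dt) * [p_u*7.782912 + p_m*2.609855 + p_d*0.321224] = 2.976195
  V(1,+1) = exp(-r*dt) * [p_u*13.942734 + p_m*7.782912 + p_d*2.609855] = 7.771186
  V(0,+0) = exp(-r*dt) * [p_u*7.771186 + p_m*2.976195 + p_d*0.609437] = 3.270791

Answer: Price = V(0,0) = 3.2708


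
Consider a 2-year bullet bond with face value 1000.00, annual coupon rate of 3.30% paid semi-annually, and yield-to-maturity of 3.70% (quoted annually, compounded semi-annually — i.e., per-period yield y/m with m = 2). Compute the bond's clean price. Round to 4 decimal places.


Answer: Price = 992.3567

Derivation:
Coupon per period c = face * coupon_rate / m = 16.500000
Periods per year m = 2; per-period yield y/m = 0.018500
Number of cashflows N = 4
Cashflows (t years, CF_t, discount factor 1/(1+y/m)^(m*t), PV):
  t = 0.5000: CF_t = 16.500000, DF = 0.981836, PV = 16.200295
  t = 1.0000: CF_t = 16.500000, DF = 0.964002, PV = 15.906033
  t = 1.5000: CF_t = 16.500000, DF = 0.946492, PV = 15.617116
  t = 2.0000: CF_t = 1016.500000, DF = 0.929300, PV = 944.633297
Price P = sum_t PV_t = 992.356740


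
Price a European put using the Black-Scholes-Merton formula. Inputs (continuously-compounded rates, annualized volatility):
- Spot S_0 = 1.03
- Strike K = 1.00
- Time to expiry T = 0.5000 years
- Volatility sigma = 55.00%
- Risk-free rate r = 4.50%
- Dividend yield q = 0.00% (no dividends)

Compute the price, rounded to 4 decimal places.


Answer: Price = 0.1300

Derivation:
d1 = (ln(S/K) + (r - q + 0.5*sigma^2) * T) / (sigma * sqrt(T)) = 0.32831303
d2 = d1 - sigma * sqrt(T) = -0.06059570
exp(-rT) = 0.97775124; exp(-qT) = 1.00000000
P = K * exp(-rT) * N(-d2) - S_0 * exp(-qT) * N(-d1)
N(-d1) = 0.37133750; N(-d2) = 0.52415940
P = 1.0000 * 0.97775124 * 0.52415940 - 1.0300 * 1.00000000 * 0.37133750 = 0.1300


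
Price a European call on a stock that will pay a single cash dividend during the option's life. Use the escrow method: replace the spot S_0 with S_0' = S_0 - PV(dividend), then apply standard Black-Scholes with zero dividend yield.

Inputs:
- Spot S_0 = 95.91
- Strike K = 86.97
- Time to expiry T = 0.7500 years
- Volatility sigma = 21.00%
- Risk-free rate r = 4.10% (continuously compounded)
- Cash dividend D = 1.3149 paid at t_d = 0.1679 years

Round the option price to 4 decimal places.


PV(D) = D * exp(-r * t_d) = 1.3149 * 0.99313974 = 1.30587944
S_0' = S_0 - PV(D) = 95.9100 - 1.30587944 = 94.60412056
d1 = (ln(S_0'/K) + (r + sigma^2/2)*T) / (sigma*sqrt(T)) = 0.72265174
d2 = d1 - sigma*sqrt(T) = 0.54078641
exp(-rT) = 0.96971797
N(d1) = 0.76505306; N(d2) = 0.70567259
C = S_0' * N(d1) - K * exp(-rT) * N(d2) = 94.60412056 * 0.76505306 - 86.9700 * 0.96971797 * 0.70567259 = 12.8633

Answer: Price = 12.8633


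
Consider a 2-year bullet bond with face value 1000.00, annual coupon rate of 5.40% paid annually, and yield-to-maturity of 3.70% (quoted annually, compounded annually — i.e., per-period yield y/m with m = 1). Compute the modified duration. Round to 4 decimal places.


Coupon per period c = face * coupon_rate / m = 54.000000
Periods per year m = 1; per-period yield y/m = 0.037000
Number of cashflows N = 2
Cashflows (t years, CF_t, discount factor 1/(1+y/m)^(m*t), PV):
  t = 1.0000: CF_t = 54.000000, DF = 0.964320, PV = 52.073288
  t = 2.0000: CF_t = 1054.000000, DF = 0.929913, PV = 980.128681
Price P = sum_t PV_t = 1032.201970
First compute Macaulay numerator sum_t t * PV_t:
  t * PV_t at t = 1.0000: 52.073288
  t * PV_t at t = 2.0000: 1960.257363
Macaulay duration D = 2012.330651 / 1032.201970 = 1.949551
Modified duration = D / (1 + y/m) = 1.949551 / (1 + 0.037000) = 1.879992

Answer: Modified duration = 1.8800


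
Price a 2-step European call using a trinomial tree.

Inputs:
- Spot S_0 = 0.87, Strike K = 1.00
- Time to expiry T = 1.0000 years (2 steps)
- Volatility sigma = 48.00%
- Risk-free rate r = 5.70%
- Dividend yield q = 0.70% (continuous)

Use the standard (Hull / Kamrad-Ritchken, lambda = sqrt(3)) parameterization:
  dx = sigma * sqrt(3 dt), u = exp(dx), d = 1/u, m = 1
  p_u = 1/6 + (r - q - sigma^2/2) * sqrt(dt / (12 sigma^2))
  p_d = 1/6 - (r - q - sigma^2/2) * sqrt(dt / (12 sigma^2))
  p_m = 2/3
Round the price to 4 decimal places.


Answer: Price = V(0,0) = 0.1322

Derivation:
dt = T/N = 0.500000; dx = sigma*sqrt(3*dt) = 0.587878
u = exp(dx) = 1.800164; d = 1/u = 0.555505
p_u = 0.138940, p_m = 0.666667, p_d = 0.194394
Discount per step: exp(-r*dt) = 0.971902
Stock lattice S(k, j) with j the centered position index:
  k=0: S(0,+0) = 0.8700
  k=1: S(1,-1) = 0.4833; S(1,+0) = 0.8700; S(1,+1) = 1.5661
  k=2: S(2,-2) = 0.2685; S(2,-1) = 0.4833; S(2,+0) = 0.8700; S(2,+1) = 1.5661; S(2,+2) = 2.8193
Terminal payoffs V(N, j) = max(S_T - K, 0):
  V(2,-2) = 0.000000; V(2,-1) = 0.000000; V(2,+0) = 0.000000; V(2,+1) = 0.566142; V(2,+2) = 1.819312
Backward induction: V(k, j) = exp(-r*dt) * [p_u * V(k+1, j+1) + p_m * V(k+1, j) + p_d * V(k+1, j-1)]
  V(1,-1) = exp(-r*dt) * [p_u*0.000000 + p_m*0.000000 + p_d*0.000000] = 0.000000
  V(1,+0) = exp(-r*dt) * [p_u*0.566142 + p_m*0.000000 + p_d*0.000000] = 0.076450
  V(1,+1) = exp(-r*dt) * [p_u*1.819312 + p_m*0.566142 + p_d*0.000000] = 0.612496
  V(0,+0) = exp(-r*dt) * [p_u*0.612496 + p_m*0.076450 + p_d*0.000000] = 0.132243


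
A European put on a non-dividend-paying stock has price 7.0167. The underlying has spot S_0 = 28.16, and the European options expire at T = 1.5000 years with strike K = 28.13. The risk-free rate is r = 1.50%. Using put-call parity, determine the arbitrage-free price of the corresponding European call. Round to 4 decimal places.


Answer: Call price = 7.6726

Derivation:
Put-call parity: C - P = S_0 * exp(-qT) - K * exp(-rT).
S_0 * exp(-qT) = 28.1600 * 1.00000000 = 28.16000000
K * exp(-rT) = 28.1300 * 0.97775124 = 27.50414230
C = P + S*exp(-qT) - K*exp(-rT)
C = 7.0167 + 28.16000000 - 27.50414230 = 7.6726


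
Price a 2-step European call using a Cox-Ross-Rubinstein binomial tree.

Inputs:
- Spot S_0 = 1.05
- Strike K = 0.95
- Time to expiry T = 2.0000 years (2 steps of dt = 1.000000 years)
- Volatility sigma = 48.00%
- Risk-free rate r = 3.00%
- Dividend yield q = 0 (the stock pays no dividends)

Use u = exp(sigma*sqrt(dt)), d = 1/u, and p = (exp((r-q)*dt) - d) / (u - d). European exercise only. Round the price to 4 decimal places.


Answer: Price = V(0,0) = 0.3333

Derivation:
dt = T/N = 1.000000
u = exp(sigma*sqrt(dt)) = 1.616074; d = 1/u = 0.618783
p = (exp((r-q)*dt) - d) / (u - d) = 0.412789
Discount per step: exp(-r*dt) = 0.970446
Stock lattice S(k, i) with i counting down-moves:
  k=0: S(0,0) = 1.0500
  k=1: S(1,0) = 1.6969; S(1,1) = 0.6497
  k=2: S(2,0) = 2.7423; S(2,1) = 1.0500; S(2,2) = 0.4020
Terminal payoffs V(N, i) = max(S_T - K, 0):
  V(2,0) = 1.792281; V(2,1) = 0.100000; V(2,2) = 0.000000
Backward induction: V(k, i) = exp(-r*dt) * [p * V(k+1, i) + (1-p) * V(k+1, i+1)].
  V(1,0) = exp(-r*dt) * [p*1.792281 + (1-p)*0.100000] = 0.774955
  V(1,1) = exp(-r*dt) * [p*0.100000 + (1-p)*0.000000] = 0.040059
  V(0,0) = exp(-r*dt) * [p*0.774955 + (1-p)*0.040059] = 0.333267


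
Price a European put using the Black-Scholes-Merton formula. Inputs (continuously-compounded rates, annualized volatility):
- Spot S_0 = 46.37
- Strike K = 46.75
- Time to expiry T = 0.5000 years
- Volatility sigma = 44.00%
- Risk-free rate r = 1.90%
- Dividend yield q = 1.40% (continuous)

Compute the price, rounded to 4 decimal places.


d1 = (ln(S/K) + (r - q + 0.5*sigma^2) * T) / (sigma * sqrt(T)) = 0.13736656
d2 = d1 - sigma * sqrt(T) = -0.17376043
exp(-rT) = 0.99054498; exp(-qT) = 0.99302444
P = K * exp(-rT) * N(-d2) - S_0 * exp(-qT) * N(-d1)
N(-d1) = 0.44537053; N(-d2) = 0.56897313
P = 46.7500 * 0.99054498 * 0.56897313 - 46.3700 * 0.99302444 * 0.44537053 = 5.8402

Answer: Price = 5.8402


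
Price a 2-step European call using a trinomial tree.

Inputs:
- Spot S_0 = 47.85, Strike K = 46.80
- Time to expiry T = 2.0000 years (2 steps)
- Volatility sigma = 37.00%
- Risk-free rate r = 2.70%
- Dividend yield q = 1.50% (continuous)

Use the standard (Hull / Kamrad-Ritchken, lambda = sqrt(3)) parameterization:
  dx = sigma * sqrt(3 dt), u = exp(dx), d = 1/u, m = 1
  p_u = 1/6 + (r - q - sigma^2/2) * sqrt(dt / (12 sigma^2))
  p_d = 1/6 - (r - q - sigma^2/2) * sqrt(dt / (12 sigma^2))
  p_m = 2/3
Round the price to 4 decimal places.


Answer: Price = V(0,0) = 9.1024

Derivation:
dt = T/N = 1.000000; dx = sigma*sqrt(3*dt) = 0.640859
u = exp(dx) = 1.898110; d = 1/u = 0.526840
p_u = 0.122624, p_m = 0.666667, p_d = 0.210709
Discount per step: exp(-r*dt) = 0.973361
Stock lattice S(k, j) with j the centered position index:
  k=0: S(0,+0) = 47.8500
  k=1: S(1,-1) = 25.2093; S(1,+0) = 47.8500; S(1,+1) = 90.8246
  k=2: S(2,-2) = 13.2813; S(2,-1) = 25.2093; S(2,+0) = 47.8500; S(2,+1) = 90.8246; S(2,+2) = 172.3951
Terminal payoffs V(N, j) = max(S_T - K, 0):
  V(2,-2) = 0.000000; V(2,-1) = 0.000000; V(2,+0) = 1.050000; V(2,+1) = 44.024577; V(2,+2) = 125.595062
Backward induction: V(k, j) = exp(-r*dt) * [p_u * V(k+1, j+1) + p_m * V(k+1, j) + p_d * V(k+1, j-1)]
  V(1,-1) = exp(-r*dt) * [p_u*1.050000 + p_m*0.000000 + p_d*0.000000] = 0.125326
  V(1,+0) = exp(-r*dt) * [p_u*44.024577 + p_m*1.050000 + p_d*0.000000] = 5.936023
  V(1,+1) = exp(-r*dt) * [p_u*125.595062 + p_m*44.024577 + p_d*1.050000] = 43.773960
  V(0,+0) = exp(-r*dt) * [p_u*43.773960 + p_m*5.936023 + p_d*0.125326] = 9.102390


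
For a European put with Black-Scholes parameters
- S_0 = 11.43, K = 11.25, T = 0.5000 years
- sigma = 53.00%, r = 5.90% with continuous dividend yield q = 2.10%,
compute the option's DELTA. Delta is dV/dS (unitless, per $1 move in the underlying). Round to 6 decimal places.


d1 = 0.2804368128; d2 = -0.0943297813
phi(d1) = 0.3835593405; exp(-qT) = 0.9895549326; exp(-rT) = 0.9709308776
N(-d1) = 0.3895711986
Delta = -exp(-qT) * N(-d1) = -0.9895549326 * 0.3895711986 = -0.385502

Answer: Delta = -0.385502


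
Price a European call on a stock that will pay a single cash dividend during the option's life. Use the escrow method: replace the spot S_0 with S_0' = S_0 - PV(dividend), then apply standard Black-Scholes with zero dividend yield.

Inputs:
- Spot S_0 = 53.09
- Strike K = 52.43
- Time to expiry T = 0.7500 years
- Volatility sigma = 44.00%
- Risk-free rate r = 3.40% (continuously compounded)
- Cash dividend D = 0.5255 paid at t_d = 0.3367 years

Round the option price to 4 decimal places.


PV(D) = D * exp(-r * t_d) = 0.5255 * 0.98861748 = 0.51951848
S_0' = S_0 - PV(D) = 53.0900 - 0.51951848 = 52.57048152
d1 = (ln(S_0'/K) + (r + sigma^2/2)*T) / (sigma*sqrt(T)) = 0.26446796
d2 = d1 - sigma*sqrt(T) = -0.11658322
exp(-rT) = 0.97482238
N(d1) = 0.60429032; N(d2) = 0.45359517
C = S_0' * N(d1) - K * exp(-rT) * N(d2) = 52.57048152 * 0.60429032 - 52.4300 * 0.97482238 * 0.45359517 = 8.5846

Answer: Price = 8.5846


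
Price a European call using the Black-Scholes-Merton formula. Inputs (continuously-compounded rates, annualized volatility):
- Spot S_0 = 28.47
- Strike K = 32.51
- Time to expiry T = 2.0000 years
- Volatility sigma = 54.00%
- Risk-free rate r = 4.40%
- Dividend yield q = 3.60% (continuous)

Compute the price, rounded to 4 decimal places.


d1 = (ln(S/K) + (r - q + 0.5*sigma^2) * T) / (sigma * sqrt(T)) = 0.22902818
d2 = d1 - sigma * sqrt(T) = -0.53464715
exp(-rT) = 0.91576088; exp(-qT) = 0.93053090
C = S_0 * exp(-qT) * N(d1) - K * exp(-rT) * N(d2)
N(d1) = 0.59057649; N(d2) = 0.29644694
C = 28.4700 * 0.93053090 * 0.59057649 - 32.5100 * 0.91576088 * 0.29644694 = 6.8200

Answer: Price = 6.8200


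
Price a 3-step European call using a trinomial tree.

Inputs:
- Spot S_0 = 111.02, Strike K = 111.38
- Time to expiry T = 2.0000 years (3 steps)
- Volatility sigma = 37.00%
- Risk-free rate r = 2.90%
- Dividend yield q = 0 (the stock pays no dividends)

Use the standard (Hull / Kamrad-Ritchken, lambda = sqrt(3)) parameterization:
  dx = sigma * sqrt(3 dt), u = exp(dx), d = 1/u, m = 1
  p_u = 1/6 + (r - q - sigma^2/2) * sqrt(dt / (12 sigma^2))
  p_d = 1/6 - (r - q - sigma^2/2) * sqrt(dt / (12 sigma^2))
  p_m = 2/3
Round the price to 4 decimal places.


dt = T/N = 0.666667; dx = sigma*sqrt(3*dt) = 0.523259
u = exp(dx) = 1.687518; d = 1/u = 0.592586
p_u = 0.141536, p_m = 0.666667, p_d = 0.191798
Discount per step: exp(-r*dt) = 0.980852
Stock lattice S(k, j) with j the centered position index:
  k=0: S(0,+0) = 111.0200
  k=1: S(1,-1) = 65.7889; S(1,+0) = 111.0200; S(1,+1) = 187.3483
  k=2: S(2,-2) = 38.9856; S(2,-1) = 65.7889; S(2,+0) = 111.0200; S(2,+1) = 187.3483; S(2,+2) = 316.1537
  k=3: S(3,-3) = 23.1023; S(3,-2) = 38.9856; S(3,-1) = 65.7889; S(3,+0) = 111.0200; S(3,+1) = 187.3483; S(3,+2) = 316.1537; S(3,+3) = 533.5151
Terminal payoffs V(N, j) = max(S_T - K, 0):
  V(3,-3) = 0.000000; V(3,-2) = 0.000000; V(3,-1) = 0.000000; V(3,+0) = 0.000000; V(3,+1) = 75.968287; V(3,+2) = 204.773673; V(3,+3) = 422.135124
Backward induction: V(k, j) = exp(-r*dt) * [p_u * V(k+1, j+1) + p_m * V(k+1, j) + p_d * V(k+1, j-1)]
  V(2,-2) = exp(-r*dt) * [p_u*0.000000 + p_m*0.000000 + p_d*0.000000] = 0.000000
  V(2,-1) = exp(-r*dt) * [p_u*0.000000 + p_m*0.000000 + p_d*0.000000] = 0.000000
  V(2,+0) = exp(-r*dt) * [p_u*75.968287 + p_m*0.000000 + p_d*0.000000] = 10.546346
  V(2,+1) = exp(-r*dt) * [p_u*204.773673 + p_m*75.968287 + p_d*0.000000] = 78.103617
  V(2,+2) = exp(-r*dt) * [p_u*422.135124 + p_m*204.773673 + p_d*75.968287] = 206.796548
  V(1,-1) = exp(-r*dt) * [p_u*10.546346 + p_m*0.000000 + p_d*0.000000] = 1.464103
  V(1,+0) = exp(-r*dt) * [p_u*78.103617 + p_m*10.546346 + p_d*0.000000] = 17.739056
  V(1,+1) = exp(-r*dt) * [p_u*206.796548 + p_m*78.103617 + p_d*10.546346] = 81.764773
  V(0,+0) = exp(-r*dt) * [p_u*81.764773 + p_m*17.739056 + p_d*1.464103] = 23.226078

Answer: Price = V(0,0) = 23.2261


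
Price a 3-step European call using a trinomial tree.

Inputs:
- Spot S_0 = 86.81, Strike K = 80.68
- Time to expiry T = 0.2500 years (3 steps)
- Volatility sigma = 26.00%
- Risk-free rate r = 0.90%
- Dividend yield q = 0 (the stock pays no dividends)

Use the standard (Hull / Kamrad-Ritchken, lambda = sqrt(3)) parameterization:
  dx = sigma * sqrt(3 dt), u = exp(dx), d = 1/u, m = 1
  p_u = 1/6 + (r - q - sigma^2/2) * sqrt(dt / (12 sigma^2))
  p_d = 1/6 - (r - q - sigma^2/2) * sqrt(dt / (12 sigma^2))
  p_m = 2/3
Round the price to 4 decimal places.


dt = T/N = 0.083333; dx = sigma*sqrt(3*dt) = 0.130000
u = exp(dx) = 1.138828; d = 1/u = 0.878095
p_u = 0.158718, p_m = 0.666667, p_d = 0.174615
Discount per step: exp(-r*dt) = 0.999250
Stock lattice S(k, j) with j the centered position index:
  k=0: S(0,+0) = 86.8100
  k=1: S(1,-1) = 76.2275; S(1,+0) = 86.8100; S(1,+1) = 98.8617
  k=2: S(2,-2) = 66.9350; S(2,-1) = 76.2275; S(2,+0) = 86.8100; S(2,+1) = 98.8617; S(2,+2) = 112.5865
  k=3: S(3,-3) = 58.7753; S(3,-2) = 66.9350; S(3,-1) = 76.2275; S(3,+0) = 86.8100; S(3,+1) = 98.8617; S(3,+2) = 112.5865; S(3,+3) = 128.2167
Terminal payoffs V(N, j) = max(S_T - K, 0):
  V(3,-3) = 0.000000; V(3,-2) = 0.000000; V(3,-1) = 0.000000; V(3,+0) = 6.130000; V(3,+1) = 18.181692; V(3,+2) = 31.906501; V(3,+3) = 47.536703
Backward induction: V(k, j) = exp(-r*dt) * [p_u * V(k+1, j+1) + p_m * V(k+1, j) + p_d * V(k+1, j-1)]
  V(2,-2) = exp(-r*dt) * [p_u*0.000000 + p_m*0.000000 + p_d*0.000000] = 0.000000
  V(2,-1) = exp(-r*dt) * [p_u*6.130000 + p_m*0.000000 + p_d*0.000000] = 0.972212
  V(2,+0) = exp(-r*dt) * [p_u*18.181692 + p_m*6.130000 + p_d*0.000000] = 6.967200
  V(2,+1) = exp(-r*dt) * [p_u*31.906501 + p_m*18.181692 + p_d*6.130000] = 18.241968
  V(2,+2) = exp(-r*dt) * [p_u*47.536703 + p_m*31.906501 + p_d*18.181692] = 31.966748
  V(1,-1) = exp(-r*dt) * [p_u*6.967200 + p_m*0.972212 + p_d*0.000000] = 1.752646
  V(1,+0) = exp(-r*dt) * [p_u*18.241968 + p_m*6.967200 + p_d*0.972212] = 7.704111
  V(1,+1) = exp(-r*dt) * [p_u*31.966748 + p_m*18.241968 + p_d*6.967200] = 18.437755
  V(0,+0) = exp(-r*dt) * [p_u*18.437755 + p_m*7.704111 + p_d*1.752646] = 8.362241

Answer: Price = V(0,0) = 8.3622


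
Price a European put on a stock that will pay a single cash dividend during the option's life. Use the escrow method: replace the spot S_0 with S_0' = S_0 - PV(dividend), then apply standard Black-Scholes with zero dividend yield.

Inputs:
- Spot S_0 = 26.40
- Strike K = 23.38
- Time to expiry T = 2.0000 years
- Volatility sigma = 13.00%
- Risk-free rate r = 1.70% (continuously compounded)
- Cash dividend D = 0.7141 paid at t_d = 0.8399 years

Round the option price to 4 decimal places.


PV(D) = D * exp(-r * t_d) = 0.7141 * 0.98582315 = 0.70397631
S_0' = S_0 - PV(D) = 26.4000 - 0.70397631 = 25.69602369
d1 = (ln(S_0'/K) + (r + sigma^2/2)*T) / (sigma*sqrt(T)) = 0.79062862
d2 = d1 - sigma*sqrt(T) = 0.60678086
exp(-rT) = 0.96657150
N(-d1) = 0.21458037; N(-d2) = 0.27199818
P = K * exp(-rT) * N(-d2) - S_0' * N(-d1) = 23.3800 * 0.96657150 * 0.27199818 - 25.69602369 * 0.21458037 = 0.6329

Answer: Price = 0.6329


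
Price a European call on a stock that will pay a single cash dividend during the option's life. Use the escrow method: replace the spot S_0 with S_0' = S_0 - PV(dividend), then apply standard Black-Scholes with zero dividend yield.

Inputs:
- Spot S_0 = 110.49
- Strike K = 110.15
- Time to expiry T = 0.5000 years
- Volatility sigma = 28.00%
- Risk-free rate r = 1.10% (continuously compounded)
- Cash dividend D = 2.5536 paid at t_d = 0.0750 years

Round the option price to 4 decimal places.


PV(D) = D * exp(-r * t_d) = 2.5536 * 0.99917534 = 2.55149415
S_0' = S_0 - PV(D) = 110.4900 - 2.55149415 = 107.93850585
d1 = (ln(S_0'/K) + (r + sigma^2/2)*T) / (sigma*sqrt(T)) = 0.02433761
d2 = d1 - sigma*sqrt(T) = -0.17365229
exp(-rT) = 0.99451510
N(d1) = 0.50970834; N(d2) = 0.43106937
C = S_0' * N(d1) - K * exp(-rT) * N(d2) = 107.93850585 * 0.50970834 - 110.1500 * 0.99451510 * 0.43106937 = 7.7953

Answer: Price = 7.7953


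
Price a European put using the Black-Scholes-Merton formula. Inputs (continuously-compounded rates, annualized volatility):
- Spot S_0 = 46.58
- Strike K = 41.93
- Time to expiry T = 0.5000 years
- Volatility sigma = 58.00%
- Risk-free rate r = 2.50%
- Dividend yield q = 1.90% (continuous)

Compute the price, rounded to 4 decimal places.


Answer: Price = 4.9893

Derivation:
d1 = (ln(S/K) + (r - q + 0.5*sigma^2) * T) / (sigma * sqrt(T)) = 0.46881107
d2 = d1 - sigma * sqrt(T) = 0.05868914
exp(-rT) = 0.98757780; exp(-qT) = 0.99054498
P = K * exp(-rT) * N(-d2) - S_0 * exp(-qT) * N(-d1)
N(-d1) = 0.31960234; N(-d2) = 0.47659985
P = 41.9300 * 0.98757780 * 0.47659985 - 46.5800 * 0.99054498 * 0.31960234 = 4.9893


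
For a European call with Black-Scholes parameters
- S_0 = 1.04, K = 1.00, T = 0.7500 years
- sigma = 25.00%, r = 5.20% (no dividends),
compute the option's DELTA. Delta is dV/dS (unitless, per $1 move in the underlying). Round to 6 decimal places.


Answer: Delta = 0.680658

Derivation:
d1 = 0.4695391738; d2 = 0.2530328229
phi(d1) = 0.3573026665; exp(-qT) = 1.0000000000; exp(-rT) = 0.9617507091
N(d1) = 0.6806578546
Delta = exp(-qT) * N(d1) = 1.0000000000 * 0.6806578546 = 0.680658


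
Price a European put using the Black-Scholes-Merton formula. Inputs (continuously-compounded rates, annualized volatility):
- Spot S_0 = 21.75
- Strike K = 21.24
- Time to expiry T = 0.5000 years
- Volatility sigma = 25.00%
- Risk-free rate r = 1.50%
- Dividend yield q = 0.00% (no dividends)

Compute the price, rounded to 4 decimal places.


Answer: Price = 1.1974

Derivation:
d1 = (ln(S/K) + (r - q + 0.5*sigma^2) * T) / (sigma * sqrt(T)) = 0.26503811
d2 = d1 - sigma * sqrt(T) = 0.08826141
exp(-rT) = 0.99252805; exp(-qT) = 1.00000000
P = K * exp(-rT) * N(-d2) - S_0 * exp(-qT) * N(-d1)
N(-d1) = 0.39549005; N(-d2) = 0.46483445
P = 21.2400 * 0.99252805 * 0.46483445 - 21.7500 * 1.00000000 * 0.39549005 = 1.1974


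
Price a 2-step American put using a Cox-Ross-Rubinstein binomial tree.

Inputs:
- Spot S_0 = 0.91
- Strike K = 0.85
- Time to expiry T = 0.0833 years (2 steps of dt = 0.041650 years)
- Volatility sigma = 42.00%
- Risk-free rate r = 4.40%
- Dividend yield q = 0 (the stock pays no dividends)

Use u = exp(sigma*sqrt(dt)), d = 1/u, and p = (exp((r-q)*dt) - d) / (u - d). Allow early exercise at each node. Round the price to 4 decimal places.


Answer: Price = V(0,0) = 0.0217

Derivation:
dt = T/N = 0.041650
u = exp(sigma*sqrt(dt)) = 1.089496; d = 1/u = 0.917856
p = (exp((r-q)*dt) - d) / (u - d) = 0.489271
Discount per step: exp(-r*dt) = 0.998169
Stock lattice S(k, i) with i counting down-moves:
  k=0: S(0,0) = 0.9100
  k=1: S(1,0) = 0.9914; S(1,1) = 0.8352
  k=2: S(2,0) = 1.0802; S(2,1) = 0.9100; S(2,2) = 0.7666
Terminal payoffs V(N, i) = max(K - S_T, 0):
  V(2,0) = 0.000000; V(2,1) = 0.000000; V(2,2) = 0.083362
Backward induction: V(k, i) = exp(-r*dt) * [p * V(k+1, i) + (1-p) * V(k+1, i+1)]; then take max(V_cont, immediate exercise) for American.
  V(1,0) = exp(-r*dt) * [p*0.000000 + (1-p)*0.000000] = 0.000000; exercise = 0.000000; V(1,0) = max -> 0.000000
  V(1,1) = exp(-r*dt) * [p*0.000000 + (1-p)*0.083362] = 0.042497; exercise = 0.014751; V(1,1) = max -> 0.042497
  V(0,0) = exp(-r*dt) * [p*0.000000 + (1-p)*0.042497] = 0.021665; exercise = 0.000000; V(0,0) = max -> 0.021665


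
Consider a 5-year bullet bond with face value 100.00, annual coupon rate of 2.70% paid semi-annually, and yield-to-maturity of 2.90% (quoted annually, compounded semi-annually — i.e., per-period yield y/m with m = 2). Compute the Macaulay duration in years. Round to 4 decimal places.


Answer: Macaulay duration = 4.7090 years

Derivation:
Coupon per period c = face * coupon_rate / m = 1.350000
Periods per year m = 2; per-period yield y/m = 0.014500
Number of cashflows N = 10
Cashflows (t years, CF_t, discount factor 1/(1+y/m)^(m*t), PV):
  t = 0.5000: CF_t = 1.350000, DF = 0.985707, PV = 1.330705
  t = 1.0000: CF_t = 1.350000, DF = 0.971619, PV = 1.311685
  t = 1.5000: CF_t = 1.350000, DF = 0.957732, PV = 1.292938
  t = 2.0000: CF_t = 1.350000, DF = 0.944043, PV = 1.274458
  t = 2.5000: CF_t = 1.350000, DF = 0.930550, PV = 1.256243
  t = 3.0000: CF_t = 1.350000, DF = 0.917250, PV = 1.238287
  t = 3.5000: CF_t = 1.350000, DF = 0.904140, PV = 1.220589
  t = 4.0000: CF_t = 1.350000, DF = 0.891217, PV = 1.203143
  t = 4.5000: CF_t = 1.350000, DF = 0.878479, PV = 1.185947
  t = 5.0000: CF_t = 101.350000, DF = 0.865923, PV = 87.761339
Price P = sum_t PV_t = 99.075334
Macaulay numerator sum_t t * PV_t:
  t * PV_t at t = 0.5000: 0.665352
  t * PV_t at t = 1.0000: 1.311685
  t * PV_t at t = 1.5000: 1.939407
  t * PV_t at t = 2.0000: 2.548916
  t * PV_t at t = 2.5000: 3.140606
  t * PV_t at t = 3.0000: 3.714862
  t * PV_t at t = 3.5000: 4.272061
  t * PV_t at t = 4.0000: 4.812573
  t * PV_t at t = 4.5000: 5.336762
  t * PV_t at t = 5.0000: 438.806694
Macaulay duration D = (sum_t t * PV_t) / P = 466.548919 / 99.075334 = 4.709032


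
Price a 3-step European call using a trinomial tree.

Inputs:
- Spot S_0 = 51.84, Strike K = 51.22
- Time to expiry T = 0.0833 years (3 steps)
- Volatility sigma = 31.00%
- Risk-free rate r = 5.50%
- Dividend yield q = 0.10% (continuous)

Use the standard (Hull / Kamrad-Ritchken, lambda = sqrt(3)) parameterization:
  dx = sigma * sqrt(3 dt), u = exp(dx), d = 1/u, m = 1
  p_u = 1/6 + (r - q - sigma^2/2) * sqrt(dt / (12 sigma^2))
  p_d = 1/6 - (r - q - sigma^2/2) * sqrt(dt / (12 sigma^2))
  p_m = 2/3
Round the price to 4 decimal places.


Answer: Price = V(0,0) = 2.2250

Derivation:
dt = T/N = 0.027767; dx = sigma*sqrt(3*dt) = 0.089471
u = exp(dx) = 1.093596; d = 1/u = 0.914414
p_u = 0.167590, p_m = 0.666667, p_d = 0.165743
Discount per step: exp(-r*dt) = 0.998474
Stock lattice S(k, j) with j the centered position index:
  k=0: S(0,+0) = 51.8400
  k=1: S(1,-1) = 47.4032; S(1,+0) = 51.8400; S(1,+1) = 56.6920
  k=2: S(2,-2) = 43.3462; S(2,-1) = 47.4032; S(2,+0) = 51.8400; S(2,+1) = 56.6920; S(2,+2) = 61.9982
  k=3: S(3,-3) = 39.6364; S(3,-2) = 43.3462; S(3,-1) = 47.4032; S(3,+0) = 51.8400; S(3,+1) = 56.6920; S(3,+2) = 61.9982; S(3,+3) = 67.8010
Terminal payoffs V(N, j) = max(S_T - K, 0):
  V(3,-3) = 0.000000; V(3,-2) = 0.000000; V(3,-1) = 0.000000; V(3,+0) = 0.620000; V(3,+1) = 5.472019; V(3,+2) = 10.778168; V(3,+3) = 16.580951
Backward induction: V(k, j) = exp(-r*dt) * [p_u * V(k+1, j+1) + p_m * V(k+1, j) + p_d * V(k+1, j-1)]
  V(2,-2) = exp(-r*dt) * [p_u*0.000000 + p_m*0.000000 + p_d*0.000000] = 0.000000
  V(2,-1) = exp(-r*dt) * [p_u*0.620000 + p_m*0.000000 + p_d*0.000000] = 0.103747
  V(2,+0) = exp(-r*dt) * [p_u*5.472019 + p_m*0.620000 + p_d*0.000000] = 1.328358
  V(2,+1) = exp(-r*dt) * [p_u*10.778168 + p_m*5.472019 + p_d*0.620000] = 5.548606
  V(2,+2) = exp(-r*dt) * [p_u*16.580951 + p_m*10.778168 + p_d*5.472019] = 10.854607
  V(1,-1) = exp(-r*dt) * [p_u*1.328358 + p_m*0.103747 + p_d*0.000000] = 0.291339
  V(1,+0) = exp(-r*dt) * [p_u*5.548606 + p_m*1.328358 + p_d*0.103747] = 1.829862
  V(1,+1) = exp(-r*dt) * [p_u*10.854607 + p_m*5.548606 + p_d*1.328358] = 5.729603
  V(0,+0) = exp(-r*dt) * [p_u*5.729603 + p_m*1.829862 + p_d*0.291339] = 2.225019


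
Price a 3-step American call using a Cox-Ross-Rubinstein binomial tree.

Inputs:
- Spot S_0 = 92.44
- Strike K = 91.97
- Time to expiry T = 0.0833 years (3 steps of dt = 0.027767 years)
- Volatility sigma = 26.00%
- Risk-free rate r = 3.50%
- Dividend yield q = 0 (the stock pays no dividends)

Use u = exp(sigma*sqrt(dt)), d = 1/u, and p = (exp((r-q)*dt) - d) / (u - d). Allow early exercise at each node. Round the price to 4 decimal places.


dt = T/N = 0.027767
u = exp(sigma*sqrt(dt)) = 1.044277; d = 1/u = 0.957600
p = (exp((r-q)*dt) - d) / (u - d) = 0.500388
Discount per step: exp(-r*dt) = 0.999029
Stock lattice S(k, i) with i counting down-moves:
  k=0: S(0,0) = 92.4400
  k=1: S(1,0) = 96.5330; S(1,1) = 88.5206
  k=2: S(2,0) = 100.8071; S(2,1) = 92.4400; S(2,2) = 84.7674
  k=3: S(3,0) = 105.2706; S(3,1) = 96.5330; S(3,2) = 88.5206; S(3,3) = 81.1733
Terminal payoffs V(N, i) = max(S_T - K, 0):
  V(3,0) = 13.300558; V(3,1) = 4.562955; V(3,2) = 0.000000; V(3,3) = 0.000000
Backward induction: V(k, i) = exp(-r*dt) * [p * V(k+1, i) + (1-p) * V(k+1, i+1)]; then take max(V_cont, immediate exercise) for American.
  V(2,0) = exp(-r*dt) * [p*13.300558 + (1-p)*4.562955] = 8.926469; exercise = 8.837133; V(2,0) = max -> 8.926469
  V(2,1) = exp(-r*dt) * [p*4.562955 + (1-p)*0.000000] = 2.281031; exercise = 0.470000; V(2,1) = max -> 2.281031
  V(2,2) = exp(-r*dt) * [p*0.000000 + (1-p)*0.000000] = 0.000000; exercise = 0.000000; V(2,2) = max -> 0.000000
  V(1,0) = exp(-r*dt) * [p*8.926469 + (1-p)*2.281031] = 5.600884; exercise = 4.562955; V(1,0) = max -> 5.600884
  V(1,1) = exp(-r*dt) * [p*2.281031 + (1-p)*0.000000] = 1.140292; exercise = 0.000000; V(1,1) = max -> 1.140292
  V(0,0) = exp(-r*dt) * [p*5.600884 + (1-p)*1.140292] = 3.369044; exercise = 0.470000; V(0,0) = max -> 3.369044

Answer: Price = V(0,0) = 3.3690


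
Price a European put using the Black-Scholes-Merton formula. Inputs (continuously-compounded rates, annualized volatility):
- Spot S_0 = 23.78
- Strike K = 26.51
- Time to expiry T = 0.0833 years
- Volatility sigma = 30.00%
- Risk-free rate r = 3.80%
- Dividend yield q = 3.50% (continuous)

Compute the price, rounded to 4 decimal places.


Answer: Price = 2.8245

Derivation:
d1 = (ln(S/K) + (r - q + 0.5*sigma^2) * T) / (sigma * sqrt(T)) = -1.20896767
d2 = d1 - sigma * sqrt(T) = -1.29555288
exp(-rT) = 0.99683960; exp(-qT) = 0.99708875
P = K * exp(-rT) * N(-d2) - S_0 * exp(-qT) * N(-d1)
N(-d1) = 0.88666237; N(-d2) = 0.90243521
P = 26.5100 * 0.99683960 * 0.90243521 - 23.7800 * 0.99708875 * 0.88666237 = 2.8245


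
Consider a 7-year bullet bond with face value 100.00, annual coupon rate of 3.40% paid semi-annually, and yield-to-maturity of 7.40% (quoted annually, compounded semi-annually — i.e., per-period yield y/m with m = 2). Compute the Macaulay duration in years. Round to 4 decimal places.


Coupon per period c = face * coupon_rate / m = 1.700000
Periods per year m = 2; per-period yield y/m = 0.037000
Number of cashflows N = 14
Cashflows (t years, CF_t, discount factor 1/(1+y/m)^(m*t), PV):
  t = 0.5000: CF_t = 1.700000, DF = 0.964320, PV = 1.639344
  t = 1.0000: CF_t = 1.700000, DF = 0.929913, PV = 1.580853
  t = 1.5000: CF_t = 1.700000, DF = 0.896734, PV = 1.524448
  t = 2.0000: CF_t = 1.700000, DF = 0.864739, PV = 1.470056
  t = 2.5000: CF_t = 1.700000, DF = 0.833885, PV = 1.417605
  t = 3.0000: CF_t = 1.700000, DF = 0.804132, PV = 1.367025
  t = 3.5000: CF_t = 1.700000, DF = 0.775441, PV = 1.318250
  t = 4.0000: CF_t = 1.700000, DF = 0.747773, PV = 1.271215
  t = 4.5000: CF_t = 1.700000, DF = 0.721093, PV = 1.225858
  t = 5.0000: CF_t = 1.700000, DF = 0.695364, PV = 1.182119
  t = 5.5000: CF_t = 1.700000, DF = 0.670554, PV = 1.139942
  t = 6.0000: CF_t = 1.700000, DF = 0.646629, PV = 1.099269
  t = 6.5000: CF_t = 1.700000, DF = 0.623557, PV = 1.060047
  t = 7.0000: CF_t = 101.700000, DF = 0.601309, PV = 61.153084
Price P = sum_t PV_t = 78.449113
Macaulay numerator sum_t t * PV_t:
  t * PV_t at t = 0.5000: 0.819672
  t * PV_t at t = 1.0000: 1.580853
  t * PV_t at t = 1.5000: 2.286672
  t * PV_t at t = 2.0000: 2.940112
  t * PV_t at t = 2.5000: 3.544012
  t * PV_t at t = 3.0000: 4.101074
  t * PV_t at t = 3.5000: 4.613873
  t * PV_t at t = 4.0000: 5.084858
  t * PV_t at t = 4.5000: 5.516360
  t * PV_t at t = 5.0000: 5.910597
  t * PV_t at t = 5.5000: 6.269679
  t * PV_t at t = 6.0000: 6.595612
  t * PV_t at t = 6.5000: 6.890305
  t * PV_t at t = 7.0000: 428.071588
Macaulay duration D = (sum_t t * PV_t) / P = 484.225268 / 78.449113 = 6.172476

Answer: Macaulay duration = 6.1725 years


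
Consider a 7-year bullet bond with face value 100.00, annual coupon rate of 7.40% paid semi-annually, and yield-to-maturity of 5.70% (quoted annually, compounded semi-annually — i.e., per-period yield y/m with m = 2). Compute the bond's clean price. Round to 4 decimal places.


Coupon per period c = face * coupon_rate / m = 3.700000
Periods per year m = 2; per-period yield y/m = 0.028500
Number of cashflows N = 14
Cashflows (t years, CF_t, discount factor 1/(1+y/m)^(m*t), PV):
  t = 0.5000: CF_t = 3.700000, DF = 0.972290, PV = 3.597472
  t = 1.0000: CF_t = 3.700000, DF = 0.945347, PV = 3.497785
  t = 1.5000: CF_t = 3.700000, DF = 0.919152, PV = 3.400861
  t = 2.0000: CF_t = 3.700000, DF = 0.893682, PV = 3.306622
  t = 2.5000: CF_t = 3.700000, DF = 0.868917, PV = 3.214995
  t = 3.0000: CF_t = 3.700000, DF = 0.844840, PV = 3.125906
  t = 3.5000: CF_t = 3.700000, DF = 0.821429, PV = 3.039287
  t = 4.0000: CF_t = 3.700000, DF = 0.798667, PV = 2.955067
  t = 4.5000: CF_t = 3.700000, DF = 0.776536, PV = 2.873181
  t = 5.0000: CF_t = 3.700000, DF = 0.755018, PV = 2.793565
  t = 5.5000: CF_t = 3.700000, DF = 0.734096, PV = 2.716154
  t = 6.0000: CF_t = 3.700000, DF = 0.713754, PV = 2.640889
  t = 6.5000: CF_t = 3.700000, DF = 0.693976, PV = 2.567709
  t = 7.0000: CF_t = 103.700000, DF = 0.674745, PV = 69.971086
Price P = sum_t PV_t = 109.700579

Answer: Price = 109.7006


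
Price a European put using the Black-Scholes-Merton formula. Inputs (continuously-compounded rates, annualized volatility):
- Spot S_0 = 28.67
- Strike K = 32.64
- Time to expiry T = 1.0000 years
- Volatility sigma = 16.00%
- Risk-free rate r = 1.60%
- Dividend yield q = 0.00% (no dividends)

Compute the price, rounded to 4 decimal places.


Answer: Price = 4.1321

Derivation:
d1 = (ln(S/K) + (r - q + 0.5*sigma^2) * T) / (sigma * sqrt(T)) = -0.63054531
d2 = d1 - sigma * sqrt(T) = -0.79054531
exp(-rT) = 0.98412732; exp(-qT) = 1.00000000
P = K * exp(-rT) * N(-d2) - S_0 * exp(-qT) * N(-d1)
N(-d1) = 0.73583107; N(-d2) = 0.78539532
P = 32.6400 * 0.98412732 * 0.78539532 - 28.6700 * 1.00000000 * 0.73583107 = 4.1321
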